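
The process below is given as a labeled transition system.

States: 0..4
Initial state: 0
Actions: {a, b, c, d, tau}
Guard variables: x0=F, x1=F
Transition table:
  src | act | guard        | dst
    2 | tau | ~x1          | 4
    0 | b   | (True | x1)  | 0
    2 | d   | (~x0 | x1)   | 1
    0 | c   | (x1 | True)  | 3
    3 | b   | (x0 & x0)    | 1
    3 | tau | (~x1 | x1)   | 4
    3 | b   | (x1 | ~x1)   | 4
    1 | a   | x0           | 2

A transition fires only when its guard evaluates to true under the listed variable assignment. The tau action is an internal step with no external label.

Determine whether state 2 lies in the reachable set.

6 transition(s) survive guard evaluation.
L0 = {0}
L1 = {3}  now seen {0,3}
L2 = {4}  now seen {0,3,4}
R = {0,3,4}

Answer: UNREACHABLE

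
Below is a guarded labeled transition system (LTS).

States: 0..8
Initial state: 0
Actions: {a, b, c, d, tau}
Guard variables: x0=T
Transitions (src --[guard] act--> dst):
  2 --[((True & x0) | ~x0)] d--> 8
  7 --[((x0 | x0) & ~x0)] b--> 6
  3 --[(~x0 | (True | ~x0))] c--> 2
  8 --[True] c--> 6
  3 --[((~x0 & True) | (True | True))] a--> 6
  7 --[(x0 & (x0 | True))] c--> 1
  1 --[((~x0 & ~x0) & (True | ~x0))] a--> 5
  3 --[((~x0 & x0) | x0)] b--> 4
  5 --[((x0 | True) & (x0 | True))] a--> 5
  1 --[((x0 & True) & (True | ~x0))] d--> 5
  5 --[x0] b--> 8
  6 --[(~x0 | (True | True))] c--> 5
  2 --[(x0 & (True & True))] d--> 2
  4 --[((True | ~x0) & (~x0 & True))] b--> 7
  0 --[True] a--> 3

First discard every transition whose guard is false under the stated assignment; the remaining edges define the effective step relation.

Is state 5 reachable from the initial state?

12 transition(s) survive guard evaluation.
Layer 0: {0}
Layer 1: {3}  total {0,3}
Layer 2: {2,4,6}  total {0,2,3,4,6}
Layer 3: {5,8}  total {0,2,3,4,5,6,8}
Reachable = {0,2,3,4,5,6,8}
Path to 5: a·a·c

Answer: REACHABLE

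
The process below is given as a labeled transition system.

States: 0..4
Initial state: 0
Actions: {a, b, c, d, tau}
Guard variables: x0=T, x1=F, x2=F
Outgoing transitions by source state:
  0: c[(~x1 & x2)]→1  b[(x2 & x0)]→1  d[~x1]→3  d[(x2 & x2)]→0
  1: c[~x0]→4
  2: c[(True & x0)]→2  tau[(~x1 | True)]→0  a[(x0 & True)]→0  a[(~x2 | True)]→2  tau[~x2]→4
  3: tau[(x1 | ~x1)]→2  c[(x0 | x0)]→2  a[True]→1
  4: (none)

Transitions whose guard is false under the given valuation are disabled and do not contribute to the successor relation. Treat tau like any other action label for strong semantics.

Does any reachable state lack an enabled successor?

Reachable = {0,1,2,3,4}
  0: d→3  [1 out]
  1: ∅  [deadlock]
  2: a→0  a→2  c→2  tau→0  tau→4  [5 out]
  3: a→1  c→2  tau→2  [3 out]
  4: ∅  [deadlock]
trace reaching 1: d·a

Answer: DEADLOCK at state 1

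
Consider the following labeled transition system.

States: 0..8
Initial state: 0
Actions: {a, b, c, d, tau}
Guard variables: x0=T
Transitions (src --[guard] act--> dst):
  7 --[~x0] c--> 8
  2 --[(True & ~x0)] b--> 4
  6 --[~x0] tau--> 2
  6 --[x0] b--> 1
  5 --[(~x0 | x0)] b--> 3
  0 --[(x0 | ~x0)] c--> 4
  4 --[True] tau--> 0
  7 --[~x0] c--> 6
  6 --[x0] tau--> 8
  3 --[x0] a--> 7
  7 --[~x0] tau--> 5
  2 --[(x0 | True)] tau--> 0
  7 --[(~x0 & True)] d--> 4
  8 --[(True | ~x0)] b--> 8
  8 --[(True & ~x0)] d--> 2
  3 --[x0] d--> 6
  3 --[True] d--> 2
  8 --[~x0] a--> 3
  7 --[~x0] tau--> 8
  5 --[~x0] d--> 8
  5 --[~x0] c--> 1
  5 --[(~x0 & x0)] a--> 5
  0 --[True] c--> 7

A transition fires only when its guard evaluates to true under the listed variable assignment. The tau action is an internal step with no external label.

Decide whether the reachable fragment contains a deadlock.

Reach set: {0,4,7}
  0: c→4  c→7  [2 out]
  4: tau→0  [1 out]
  7: ∅  [deadlock]
trace reaching 7: c

Answer: DEADLOCK at state 7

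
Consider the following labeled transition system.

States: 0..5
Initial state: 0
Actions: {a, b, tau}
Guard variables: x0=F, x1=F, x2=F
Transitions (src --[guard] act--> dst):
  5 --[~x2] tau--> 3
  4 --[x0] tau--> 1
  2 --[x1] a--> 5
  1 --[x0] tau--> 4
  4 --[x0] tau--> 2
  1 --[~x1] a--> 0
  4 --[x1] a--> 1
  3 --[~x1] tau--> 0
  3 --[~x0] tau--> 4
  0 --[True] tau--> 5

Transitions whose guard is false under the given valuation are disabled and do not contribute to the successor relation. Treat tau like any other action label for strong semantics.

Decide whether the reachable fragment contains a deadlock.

Answer: DEADLOCK at state 4

Trace:
R = {0,3,4,5}
  0: tau→5  [1 exit(s)]
  3: tau→0  tau→4  [2 exit(s)]
  4: ∅  [deadlock]
  5: tau→3  [1 exit(s)]
witness 4: tau·tau·tau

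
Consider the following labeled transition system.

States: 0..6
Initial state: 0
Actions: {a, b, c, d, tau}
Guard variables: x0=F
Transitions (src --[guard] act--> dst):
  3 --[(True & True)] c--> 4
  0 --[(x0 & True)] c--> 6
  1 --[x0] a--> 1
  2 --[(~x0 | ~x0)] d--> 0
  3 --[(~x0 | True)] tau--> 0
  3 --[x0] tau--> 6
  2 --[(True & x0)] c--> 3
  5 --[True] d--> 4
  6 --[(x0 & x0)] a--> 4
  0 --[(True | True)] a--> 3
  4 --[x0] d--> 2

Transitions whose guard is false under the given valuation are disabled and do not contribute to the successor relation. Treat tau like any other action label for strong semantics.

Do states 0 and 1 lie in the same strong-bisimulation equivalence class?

Bisimulation quotient by refinement:
  P[0] = {{0,1,2,3,4,5,6}}
  P[1] = {{0},{1,4,6},{2,5},{3}}
  P[2] = {{0},{1,4,6},{2},{3},{5}}
5 equivalence class(es) (converged in 3)
class of 0: {0}; class of 1: {1,4,6}

Answer: NOT BISIMILAR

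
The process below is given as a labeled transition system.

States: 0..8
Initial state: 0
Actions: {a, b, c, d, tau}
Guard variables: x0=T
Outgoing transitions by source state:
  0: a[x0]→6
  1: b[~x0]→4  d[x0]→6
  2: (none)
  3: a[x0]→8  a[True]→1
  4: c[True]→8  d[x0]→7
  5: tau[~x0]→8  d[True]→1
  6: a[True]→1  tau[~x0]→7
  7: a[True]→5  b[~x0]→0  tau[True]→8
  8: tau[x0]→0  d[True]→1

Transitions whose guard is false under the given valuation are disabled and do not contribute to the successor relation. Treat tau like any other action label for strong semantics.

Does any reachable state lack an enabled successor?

Reach set: {0,1,6}
  0: a→6  [1 out]
  1: d→6  [1 out]
  6: a→1  [1 out]

Answer: DEADLOCK-FREE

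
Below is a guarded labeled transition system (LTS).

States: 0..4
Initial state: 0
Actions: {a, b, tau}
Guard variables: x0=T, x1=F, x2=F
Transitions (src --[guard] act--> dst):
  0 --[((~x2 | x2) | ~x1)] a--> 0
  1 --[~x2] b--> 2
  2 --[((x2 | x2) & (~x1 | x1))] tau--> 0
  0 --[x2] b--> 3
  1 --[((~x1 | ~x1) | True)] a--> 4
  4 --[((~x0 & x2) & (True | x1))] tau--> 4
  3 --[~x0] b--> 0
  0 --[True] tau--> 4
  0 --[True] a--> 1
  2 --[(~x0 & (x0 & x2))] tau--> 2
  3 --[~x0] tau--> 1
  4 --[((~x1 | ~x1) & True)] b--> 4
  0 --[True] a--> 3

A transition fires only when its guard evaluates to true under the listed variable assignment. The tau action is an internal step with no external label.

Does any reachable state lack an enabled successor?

R = {0,1,2,3,4}
  0: a→0  a→1  a→3  tau→4  [4 out]
  1: a→4  b→2  [2 out]
  2: ∅  [deadlock]
  3: ∅  [deadlock]
  4: b→4  [1 out]
trace reaching 2: a·b

Answer: DEADLOCK at state 2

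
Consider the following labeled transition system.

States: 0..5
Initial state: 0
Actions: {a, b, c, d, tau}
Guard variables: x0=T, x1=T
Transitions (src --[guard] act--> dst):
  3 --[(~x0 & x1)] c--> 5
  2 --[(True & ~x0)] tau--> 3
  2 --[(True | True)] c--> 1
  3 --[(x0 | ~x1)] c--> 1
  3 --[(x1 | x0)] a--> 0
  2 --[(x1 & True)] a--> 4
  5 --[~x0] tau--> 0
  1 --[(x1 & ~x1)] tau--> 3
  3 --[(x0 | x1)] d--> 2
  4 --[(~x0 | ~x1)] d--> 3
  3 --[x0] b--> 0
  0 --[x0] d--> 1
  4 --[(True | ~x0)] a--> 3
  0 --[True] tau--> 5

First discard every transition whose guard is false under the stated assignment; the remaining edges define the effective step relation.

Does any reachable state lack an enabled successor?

Answer: DEADLOCK at state 1

Working:
Reachable = {0,1,5}
  0: d→1  tau→5  [2 out]
  1: ∅  [deadlock]
  5: ∅  [deadlock]
Path to 1: d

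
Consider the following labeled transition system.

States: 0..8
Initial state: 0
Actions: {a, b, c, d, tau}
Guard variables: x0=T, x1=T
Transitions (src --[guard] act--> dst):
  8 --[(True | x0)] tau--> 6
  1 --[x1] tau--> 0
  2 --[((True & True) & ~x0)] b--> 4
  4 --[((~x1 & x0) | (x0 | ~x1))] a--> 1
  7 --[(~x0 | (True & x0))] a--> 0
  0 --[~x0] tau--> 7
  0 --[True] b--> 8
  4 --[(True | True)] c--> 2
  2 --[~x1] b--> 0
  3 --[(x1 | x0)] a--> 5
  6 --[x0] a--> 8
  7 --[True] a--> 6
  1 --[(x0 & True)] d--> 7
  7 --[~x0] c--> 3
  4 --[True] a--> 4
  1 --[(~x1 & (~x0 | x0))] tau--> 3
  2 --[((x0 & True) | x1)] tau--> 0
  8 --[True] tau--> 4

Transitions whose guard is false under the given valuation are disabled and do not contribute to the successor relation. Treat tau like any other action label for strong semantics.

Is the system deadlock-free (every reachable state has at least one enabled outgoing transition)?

Reachable = {0,1,2,4,6,7,8}
  0: b→8  [1 exit(s)]
  1: d→7  tau→0  [2 exit(s)]
  2: tau→0  [1 exit(s)]
  4: a→1  a→4  c→2  [3 exit(s)]
  6: a→8  [1 exit(s)]
  7: a→0  a→6  [2 exit(s)]
  8: tau→4  tau→6  [2 exit(s)]

Answer: DEADLOCK-FREE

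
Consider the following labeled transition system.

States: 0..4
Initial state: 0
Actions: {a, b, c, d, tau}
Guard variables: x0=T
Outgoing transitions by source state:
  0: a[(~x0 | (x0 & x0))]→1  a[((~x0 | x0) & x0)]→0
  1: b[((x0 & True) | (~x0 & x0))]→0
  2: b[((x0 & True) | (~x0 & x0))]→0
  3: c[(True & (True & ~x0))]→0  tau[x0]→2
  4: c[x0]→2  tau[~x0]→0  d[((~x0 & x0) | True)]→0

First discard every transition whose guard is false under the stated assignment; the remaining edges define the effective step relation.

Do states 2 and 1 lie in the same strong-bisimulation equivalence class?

Answer: BISIMILAR

Working:
Compute ~ classes (split until stable):
  π0 = {{0,1,2,3,4}}
  π1 = {{0},{1,2},{3},{4}}
4 equivalence class(es) (converged in 2)
2∈{1,2}, 1∈{1,2}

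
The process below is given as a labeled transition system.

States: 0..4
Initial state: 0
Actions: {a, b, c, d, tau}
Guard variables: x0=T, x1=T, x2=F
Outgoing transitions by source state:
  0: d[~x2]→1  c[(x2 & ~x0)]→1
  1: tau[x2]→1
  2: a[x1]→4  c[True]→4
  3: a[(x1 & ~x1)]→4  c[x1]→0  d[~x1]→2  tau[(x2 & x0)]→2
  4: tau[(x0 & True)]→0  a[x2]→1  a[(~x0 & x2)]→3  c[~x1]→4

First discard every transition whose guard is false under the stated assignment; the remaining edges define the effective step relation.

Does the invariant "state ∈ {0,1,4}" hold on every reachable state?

Answer: INVARIANT HOLDS

Trace:
Allowed set {0,1,4}
Reachable = {0,1}
  0: ok
  1: ok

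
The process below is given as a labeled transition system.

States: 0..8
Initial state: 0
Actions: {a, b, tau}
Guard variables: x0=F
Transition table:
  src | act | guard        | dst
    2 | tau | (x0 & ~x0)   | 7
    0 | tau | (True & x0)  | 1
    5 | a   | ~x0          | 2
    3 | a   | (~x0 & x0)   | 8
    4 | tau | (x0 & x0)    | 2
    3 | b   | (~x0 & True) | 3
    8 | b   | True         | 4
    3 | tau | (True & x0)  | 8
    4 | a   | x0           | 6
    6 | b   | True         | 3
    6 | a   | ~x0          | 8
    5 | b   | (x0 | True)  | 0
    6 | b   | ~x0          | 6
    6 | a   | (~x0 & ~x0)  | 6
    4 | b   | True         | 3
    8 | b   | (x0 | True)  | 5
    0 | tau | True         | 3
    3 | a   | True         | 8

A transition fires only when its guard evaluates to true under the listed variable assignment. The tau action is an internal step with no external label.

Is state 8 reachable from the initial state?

Answer: REACHABLE

Trace:
12 transition(s) survive guard evaluation.
L0 = {0}
L1 = {3}  cumulative {0,3}
L2 = {8}  cumulative {0,3,8}
L3 = {4,5}  cumulative {0,3,4,5,8}
L4 = {2}  cumulative {0,2,3,4,5,8}
Reach set: {0,2,3,4,5,8}
Path to 8: tau·a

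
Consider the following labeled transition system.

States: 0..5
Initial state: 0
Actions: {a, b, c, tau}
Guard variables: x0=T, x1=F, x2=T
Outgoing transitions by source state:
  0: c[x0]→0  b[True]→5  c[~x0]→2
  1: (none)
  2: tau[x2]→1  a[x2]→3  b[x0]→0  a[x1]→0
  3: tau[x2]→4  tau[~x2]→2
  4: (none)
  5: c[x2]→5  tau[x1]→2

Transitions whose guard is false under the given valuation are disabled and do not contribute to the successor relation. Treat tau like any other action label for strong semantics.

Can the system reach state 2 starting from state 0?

Answer: UNREACHABLE

Working:
After dropping false guards: 7 live edges.
depth 0: {0}
depth 1: {5}  now seen {0,5}
Reachable = {0,5}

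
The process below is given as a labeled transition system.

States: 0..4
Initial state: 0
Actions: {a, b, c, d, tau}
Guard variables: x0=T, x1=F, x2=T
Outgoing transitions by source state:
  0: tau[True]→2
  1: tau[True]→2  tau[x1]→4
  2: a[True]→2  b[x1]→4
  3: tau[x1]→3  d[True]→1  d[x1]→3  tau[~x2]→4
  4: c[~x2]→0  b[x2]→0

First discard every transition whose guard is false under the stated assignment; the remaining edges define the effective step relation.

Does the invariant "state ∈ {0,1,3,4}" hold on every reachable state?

Answer: INVARIANT VIOLATED at state 2

Working:
Allowed set {0,1,3,4}
R = {0,2}
  0: safe
  2: VIOLATES
reach 2 via tau — violates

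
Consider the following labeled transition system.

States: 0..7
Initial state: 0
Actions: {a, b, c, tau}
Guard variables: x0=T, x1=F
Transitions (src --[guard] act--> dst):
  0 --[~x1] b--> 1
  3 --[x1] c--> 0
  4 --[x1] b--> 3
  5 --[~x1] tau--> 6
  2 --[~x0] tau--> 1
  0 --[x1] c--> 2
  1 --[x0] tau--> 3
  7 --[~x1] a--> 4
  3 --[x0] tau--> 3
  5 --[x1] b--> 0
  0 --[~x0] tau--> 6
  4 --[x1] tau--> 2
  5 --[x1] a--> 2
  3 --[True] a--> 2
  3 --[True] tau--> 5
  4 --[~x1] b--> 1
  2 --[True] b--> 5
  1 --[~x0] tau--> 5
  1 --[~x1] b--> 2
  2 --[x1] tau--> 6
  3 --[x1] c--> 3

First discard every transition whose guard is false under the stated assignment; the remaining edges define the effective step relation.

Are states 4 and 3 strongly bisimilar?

Refine partition for ~:
  P[0] = {{0,1,2,3,4,5,6,7}}
  P[1] = {{0,2,4},{1},{3},{5},{6},{7}}
  P[2] = {{0,4},{1},{2},{3},{5},{6},{7}}
Fixed point at round 3; 7 class(es).
[4]={0,4}  [3]={3}

Answer: NOT BISIMILAR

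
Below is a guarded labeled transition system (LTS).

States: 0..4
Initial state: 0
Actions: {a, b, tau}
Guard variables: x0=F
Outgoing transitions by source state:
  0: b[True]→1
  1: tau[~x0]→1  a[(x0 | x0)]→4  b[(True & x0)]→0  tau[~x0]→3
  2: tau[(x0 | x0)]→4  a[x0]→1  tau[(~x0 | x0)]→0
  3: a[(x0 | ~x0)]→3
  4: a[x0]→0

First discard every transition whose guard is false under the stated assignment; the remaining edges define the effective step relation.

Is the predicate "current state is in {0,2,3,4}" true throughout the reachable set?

Answer: INVARIANT VIOLATED at state 1

Working:
Allowed set {0,2,3,4}
R = {0,1,3}
  0: ok
  1: ✗ unsafe
  3: ok
counterexample path to 1: b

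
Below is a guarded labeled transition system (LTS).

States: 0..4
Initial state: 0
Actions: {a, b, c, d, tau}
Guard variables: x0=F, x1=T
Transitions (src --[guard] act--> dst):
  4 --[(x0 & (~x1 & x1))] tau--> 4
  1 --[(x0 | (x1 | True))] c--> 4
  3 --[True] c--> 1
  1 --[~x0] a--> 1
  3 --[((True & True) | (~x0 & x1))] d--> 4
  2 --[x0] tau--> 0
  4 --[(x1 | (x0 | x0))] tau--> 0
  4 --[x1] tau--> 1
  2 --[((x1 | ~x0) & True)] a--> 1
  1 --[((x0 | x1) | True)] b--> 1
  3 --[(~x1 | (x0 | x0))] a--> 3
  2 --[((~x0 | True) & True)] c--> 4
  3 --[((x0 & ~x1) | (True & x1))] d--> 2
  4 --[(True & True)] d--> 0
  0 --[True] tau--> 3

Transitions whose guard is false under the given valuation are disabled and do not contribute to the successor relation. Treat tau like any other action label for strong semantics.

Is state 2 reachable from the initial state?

After dropping false guards: 12 live edges.
Layer 0: {0}
Layer 1: {3}  cumulative {0,3}
Layer 2: {1,2,4}  cumulative {0,1,2,3,4}
Reach set: {0,1,2,3,4}
Path to 2: tau·d

Answer: REACHABLE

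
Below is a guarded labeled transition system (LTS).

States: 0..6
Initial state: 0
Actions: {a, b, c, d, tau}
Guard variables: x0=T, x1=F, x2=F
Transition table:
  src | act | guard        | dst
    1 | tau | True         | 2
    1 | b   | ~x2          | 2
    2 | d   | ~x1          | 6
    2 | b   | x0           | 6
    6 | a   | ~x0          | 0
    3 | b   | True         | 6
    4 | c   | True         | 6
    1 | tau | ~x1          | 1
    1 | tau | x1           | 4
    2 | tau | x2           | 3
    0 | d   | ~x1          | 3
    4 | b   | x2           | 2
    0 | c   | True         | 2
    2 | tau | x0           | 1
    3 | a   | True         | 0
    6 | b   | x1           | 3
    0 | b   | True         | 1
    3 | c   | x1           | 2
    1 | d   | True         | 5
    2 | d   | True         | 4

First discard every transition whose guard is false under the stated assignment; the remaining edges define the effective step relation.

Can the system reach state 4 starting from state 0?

Answer: REACHABLE

Trace:
14 transition(s) survive guard evaluation.
depth 0: {0}
depth 1: {1,2,3}  cumulative {0,1,2,3}
depth 2: {4,5,6}  cumulative {0,1,2,3,4,5,6}
Reachable = {0,1,2,3,4,5,6}
witness 4: c·d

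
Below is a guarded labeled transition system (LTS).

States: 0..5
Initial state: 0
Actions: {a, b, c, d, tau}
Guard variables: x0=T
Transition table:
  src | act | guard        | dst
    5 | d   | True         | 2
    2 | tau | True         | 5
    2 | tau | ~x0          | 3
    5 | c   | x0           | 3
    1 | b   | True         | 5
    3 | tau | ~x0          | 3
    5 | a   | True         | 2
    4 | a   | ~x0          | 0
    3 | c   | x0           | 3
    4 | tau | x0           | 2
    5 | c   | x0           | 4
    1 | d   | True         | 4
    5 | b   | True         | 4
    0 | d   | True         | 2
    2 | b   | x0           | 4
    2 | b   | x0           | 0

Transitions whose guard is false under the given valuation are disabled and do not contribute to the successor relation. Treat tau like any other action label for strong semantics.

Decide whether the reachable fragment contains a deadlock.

Reach set: {0,2,3,4,5}
  0: d→2  [1 out]
  2: b→0  b→4  tau→5  [3 out]
  3: c→3  [1 out]
  4: tau→2  [1 out]
  5: a→2  b→4  c→3  c→4  d→2  [5 out]

Answer: DEADLOCK-FREE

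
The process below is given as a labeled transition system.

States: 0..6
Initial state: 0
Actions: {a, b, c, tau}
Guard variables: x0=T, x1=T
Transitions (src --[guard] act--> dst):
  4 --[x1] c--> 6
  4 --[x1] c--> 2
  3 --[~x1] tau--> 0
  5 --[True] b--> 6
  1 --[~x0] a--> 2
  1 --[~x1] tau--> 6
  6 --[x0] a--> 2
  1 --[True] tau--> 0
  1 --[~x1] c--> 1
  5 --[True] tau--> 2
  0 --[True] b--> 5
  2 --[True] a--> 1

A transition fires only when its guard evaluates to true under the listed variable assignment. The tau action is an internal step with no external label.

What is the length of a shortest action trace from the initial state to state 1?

Answer: 3

Working:
Layered search for 1:
  Layer 0: {0}
  Layer 1: {5}
  Layer 2: {2,6}
  Layer 3: {1}
1 enters at depth 3; path b·tau·a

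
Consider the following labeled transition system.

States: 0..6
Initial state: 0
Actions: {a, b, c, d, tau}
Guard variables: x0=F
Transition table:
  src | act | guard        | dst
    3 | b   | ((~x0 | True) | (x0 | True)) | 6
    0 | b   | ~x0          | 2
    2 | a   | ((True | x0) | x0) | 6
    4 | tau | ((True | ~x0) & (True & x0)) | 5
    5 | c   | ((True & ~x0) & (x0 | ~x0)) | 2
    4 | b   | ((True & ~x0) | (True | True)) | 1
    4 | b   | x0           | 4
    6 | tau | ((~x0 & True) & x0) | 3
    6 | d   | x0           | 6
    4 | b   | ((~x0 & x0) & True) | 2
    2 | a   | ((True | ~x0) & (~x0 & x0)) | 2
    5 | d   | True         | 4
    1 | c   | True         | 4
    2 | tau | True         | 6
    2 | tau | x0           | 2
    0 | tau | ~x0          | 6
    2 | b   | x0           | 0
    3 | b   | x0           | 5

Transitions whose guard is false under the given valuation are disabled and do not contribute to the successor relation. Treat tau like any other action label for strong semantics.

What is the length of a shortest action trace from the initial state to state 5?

Layered search for 5:
  L0 = {0}
  L1 = {2,6}
5 never appears.

Answer: UNREACHABLE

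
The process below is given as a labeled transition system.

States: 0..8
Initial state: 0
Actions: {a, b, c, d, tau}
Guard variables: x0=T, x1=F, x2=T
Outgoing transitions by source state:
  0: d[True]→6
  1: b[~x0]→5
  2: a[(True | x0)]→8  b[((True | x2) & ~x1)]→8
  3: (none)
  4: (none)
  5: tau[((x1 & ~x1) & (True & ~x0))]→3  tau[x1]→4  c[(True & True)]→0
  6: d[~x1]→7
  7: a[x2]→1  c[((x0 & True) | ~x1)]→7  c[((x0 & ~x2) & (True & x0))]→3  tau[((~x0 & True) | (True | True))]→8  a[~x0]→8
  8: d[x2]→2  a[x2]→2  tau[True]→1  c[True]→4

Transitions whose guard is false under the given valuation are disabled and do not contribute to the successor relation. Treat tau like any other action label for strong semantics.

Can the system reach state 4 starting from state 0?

Answer: REACHABLE

Analysis:
Guard filter leaves 12 enabled edge(s).
depth 0: {0}
depth 1: {6}  cumulative {0,6}
depth 2: {7}  cumulative {0,6,7}
depth 3: {1,8}  cumulative {0,1,6,7,8}
depth 4: {2,4}  cumulative {0,1,2,4,6,7,8}
Reach set: {0,1,2,4,6,7,8}
Path to 4: d·d·tau·c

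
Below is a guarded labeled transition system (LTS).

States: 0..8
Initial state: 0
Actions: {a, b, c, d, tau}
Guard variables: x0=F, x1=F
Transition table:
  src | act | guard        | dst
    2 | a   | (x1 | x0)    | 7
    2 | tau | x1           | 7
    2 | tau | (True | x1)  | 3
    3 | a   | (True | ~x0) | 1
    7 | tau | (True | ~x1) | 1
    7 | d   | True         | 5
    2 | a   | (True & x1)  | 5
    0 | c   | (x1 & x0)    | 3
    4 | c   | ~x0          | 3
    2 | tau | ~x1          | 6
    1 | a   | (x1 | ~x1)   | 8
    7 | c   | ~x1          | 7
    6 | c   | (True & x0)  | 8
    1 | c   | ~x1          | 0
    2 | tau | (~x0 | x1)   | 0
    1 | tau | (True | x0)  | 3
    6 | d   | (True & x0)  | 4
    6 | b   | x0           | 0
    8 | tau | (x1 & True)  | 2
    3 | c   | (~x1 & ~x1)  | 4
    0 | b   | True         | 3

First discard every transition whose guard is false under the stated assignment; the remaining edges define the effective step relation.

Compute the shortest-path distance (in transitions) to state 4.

Breadth-first toward 4:
  L0 = {0}
  L1 = {3}
  L2 = {1,4}
depth(4)=2, e.g. b·c

Answer: 2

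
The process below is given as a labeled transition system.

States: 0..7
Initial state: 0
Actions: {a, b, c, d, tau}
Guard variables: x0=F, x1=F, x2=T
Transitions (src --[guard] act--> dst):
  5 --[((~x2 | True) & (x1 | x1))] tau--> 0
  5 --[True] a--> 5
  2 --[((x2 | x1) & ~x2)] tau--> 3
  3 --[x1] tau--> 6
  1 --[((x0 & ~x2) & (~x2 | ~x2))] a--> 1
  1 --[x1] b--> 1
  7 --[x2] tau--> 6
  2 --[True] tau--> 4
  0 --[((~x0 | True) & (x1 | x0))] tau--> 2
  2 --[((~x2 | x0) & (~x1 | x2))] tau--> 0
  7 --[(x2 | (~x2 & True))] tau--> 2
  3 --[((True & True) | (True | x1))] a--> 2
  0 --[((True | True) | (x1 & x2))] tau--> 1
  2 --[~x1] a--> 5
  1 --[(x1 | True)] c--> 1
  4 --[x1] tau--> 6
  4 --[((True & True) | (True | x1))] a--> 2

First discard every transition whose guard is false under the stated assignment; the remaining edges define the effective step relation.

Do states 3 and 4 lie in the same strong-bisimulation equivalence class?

Compute ~ classes (split until stable):
  round 0: {{0,1,2,3,4,5,6,7}}
  round 1: {{0,7},{1},{2},{3,4,5},{6}}
  round 2: {{0},{1},{2},{3,4},{5},{6},{7}}
7 equivalence class(es) (converged in 3)
class of 3: {3,4}; class of 4: {3,4}

Answer: BISIMILAR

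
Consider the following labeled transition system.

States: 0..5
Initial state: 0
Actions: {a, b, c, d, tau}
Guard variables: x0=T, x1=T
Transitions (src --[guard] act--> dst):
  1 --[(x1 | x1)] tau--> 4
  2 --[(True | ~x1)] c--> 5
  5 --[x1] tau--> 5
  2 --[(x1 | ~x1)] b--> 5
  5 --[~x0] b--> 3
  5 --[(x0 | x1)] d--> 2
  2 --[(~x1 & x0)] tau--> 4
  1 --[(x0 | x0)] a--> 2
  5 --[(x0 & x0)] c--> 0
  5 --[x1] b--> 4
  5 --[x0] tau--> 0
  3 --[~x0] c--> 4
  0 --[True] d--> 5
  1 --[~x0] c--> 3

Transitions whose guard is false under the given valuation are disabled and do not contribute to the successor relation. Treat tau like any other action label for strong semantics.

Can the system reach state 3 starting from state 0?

Answer: UNREACHABLE

Working:
Guard filter leaves 10 enabled edge(s).
Layer 0: {0}
Layer 1: {5}  now seen {0,5}
Layer 2: {2,4}  now seen {0,2,4,5}
Reach set: {0,2,4,5}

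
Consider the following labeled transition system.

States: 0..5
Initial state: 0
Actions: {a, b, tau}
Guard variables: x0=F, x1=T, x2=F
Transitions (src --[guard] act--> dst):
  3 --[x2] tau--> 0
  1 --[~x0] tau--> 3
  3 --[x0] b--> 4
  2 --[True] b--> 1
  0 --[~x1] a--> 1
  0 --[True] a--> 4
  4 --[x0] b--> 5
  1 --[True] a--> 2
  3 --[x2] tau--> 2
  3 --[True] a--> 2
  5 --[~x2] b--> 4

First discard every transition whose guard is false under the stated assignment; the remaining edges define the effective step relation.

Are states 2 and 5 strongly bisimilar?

Answer: NOT BISIMILAR

Working:
Compute ~ classes (split until stable):
  π0 = {{0,1,2,3,4,5}}
  π1 = {{0,3},{1},{2,5},{4}}
  π2 = {{0},{1},{2},{3},{4},{5}}
6 equivalence class(es) (converged in 3)
2∈{2}, 5∈{5}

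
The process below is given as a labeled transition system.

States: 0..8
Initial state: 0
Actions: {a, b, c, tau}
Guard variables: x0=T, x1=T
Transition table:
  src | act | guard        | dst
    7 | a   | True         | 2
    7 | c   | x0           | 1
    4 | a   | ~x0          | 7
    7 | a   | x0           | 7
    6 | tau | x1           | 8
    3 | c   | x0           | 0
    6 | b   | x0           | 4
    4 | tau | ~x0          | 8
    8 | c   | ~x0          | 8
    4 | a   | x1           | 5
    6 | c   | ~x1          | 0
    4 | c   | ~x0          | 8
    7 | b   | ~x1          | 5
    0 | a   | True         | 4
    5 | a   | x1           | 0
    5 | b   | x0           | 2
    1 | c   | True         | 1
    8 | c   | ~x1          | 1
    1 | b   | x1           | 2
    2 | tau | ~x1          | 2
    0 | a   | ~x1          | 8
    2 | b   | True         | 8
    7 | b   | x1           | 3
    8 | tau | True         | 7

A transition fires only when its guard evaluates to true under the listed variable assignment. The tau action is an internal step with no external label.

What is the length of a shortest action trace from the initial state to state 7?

Layered search for 7:
  depth 0: {0}
  depth 1: {4}
  depth 2: {5}
  depth 3: {2}
  depth 4: {8}
  depth 5: {7}
first hit 7 at d=5 via a·a·b·b·tau

Answer: 5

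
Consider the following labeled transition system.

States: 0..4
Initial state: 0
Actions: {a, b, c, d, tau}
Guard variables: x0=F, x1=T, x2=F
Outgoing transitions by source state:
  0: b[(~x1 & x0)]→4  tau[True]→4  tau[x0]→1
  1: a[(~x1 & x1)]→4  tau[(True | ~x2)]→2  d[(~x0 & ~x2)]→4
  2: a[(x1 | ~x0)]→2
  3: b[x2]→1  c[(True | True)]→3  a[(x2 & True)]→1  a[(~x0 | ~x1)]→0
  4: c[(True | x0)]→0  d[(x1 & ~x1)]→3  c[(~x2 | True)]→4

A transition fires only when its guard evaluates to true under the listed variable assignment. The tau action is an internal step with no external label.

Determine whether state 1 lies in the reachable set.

Answer: UNREACHABLE

Trace:
Guard filter leaves 8 enabled edge(s).
Layer 0: {0}
Layer 1: {4}  cumulative {0,4}
Reachable = {0,4}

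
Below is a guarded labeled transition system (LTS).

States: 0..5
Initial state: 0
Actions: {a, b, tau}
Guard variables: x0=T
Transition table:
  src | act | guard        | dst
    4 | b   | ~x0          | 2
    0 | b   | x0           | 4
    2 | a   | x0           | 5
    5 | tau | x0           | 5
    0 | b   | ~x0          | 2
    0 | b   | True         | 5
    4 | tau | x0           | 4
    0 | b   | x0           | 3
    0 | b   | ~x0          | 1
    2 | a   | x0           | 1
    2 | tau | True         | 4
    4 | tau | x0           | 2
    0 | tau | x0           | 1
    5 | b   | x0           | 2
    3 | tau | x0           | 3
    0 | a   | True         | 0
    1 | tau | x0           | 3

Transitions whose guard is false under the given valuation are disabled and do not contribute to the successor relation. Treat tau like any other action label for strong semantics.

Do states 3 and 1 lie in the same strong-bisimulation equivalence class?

Refine partition for ~:
  π0 = {{0,1,2,3,4,5}}
  π1 = {{0},{1,3,4},{2},{5}}
  π2 = {{0},{1,3},{2},{4},{5}}
5 equivalence class(es) (converged in 3)
3∈{1,3}, 1∈{1,3}

Answer: BISIMILAR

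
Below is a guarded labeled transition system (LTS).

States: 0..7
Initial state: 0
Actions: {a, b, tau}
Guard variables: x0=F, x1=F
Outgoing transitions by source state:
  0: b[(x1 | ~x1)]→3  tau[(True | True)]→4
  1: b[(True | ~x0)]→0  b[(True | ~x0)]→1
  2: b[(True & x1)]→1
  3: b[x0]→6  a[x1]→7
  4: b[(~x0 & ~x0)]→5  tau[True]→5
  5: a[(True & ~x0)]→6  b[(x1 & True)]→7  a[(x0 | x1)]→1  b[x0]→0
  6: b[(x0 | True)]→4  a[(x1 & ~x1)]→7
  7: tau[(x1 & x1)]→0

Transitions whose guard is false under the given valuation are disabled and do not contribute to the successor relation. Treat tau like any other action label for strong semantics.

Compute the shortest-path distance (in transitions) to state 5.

BFS to 5:
  Layer 0: {0}
  Layer 1: {3,4}
  Layer 2: {5}
5 enters at depth 2; path tau·b

Answer: 2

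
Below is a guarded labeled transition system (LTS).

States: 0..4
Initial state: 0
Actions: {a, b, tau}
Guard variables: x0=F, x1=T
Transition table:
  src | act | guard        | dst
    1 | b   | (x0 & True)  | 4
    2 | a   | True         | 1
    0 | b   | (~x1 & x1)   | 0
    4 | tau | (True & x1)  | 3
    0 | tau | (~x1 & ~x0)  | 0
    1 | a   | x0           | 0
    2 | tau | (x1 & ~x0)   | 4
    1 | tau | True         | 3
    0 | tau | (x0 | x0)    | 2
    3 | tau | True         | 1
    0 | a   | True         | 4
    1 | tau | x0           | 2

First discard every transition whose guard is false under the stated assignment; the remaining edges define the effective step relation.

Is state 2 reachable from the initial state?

Answer: UNREACHABLE

Trace:
Guard filter leaves 6 enabled edge(s).
Layer 0: {0}
Layer 1: {4}  total {0,4}
Layer 2: {3}  total {0,3,4}
Layer 3: {1}  total {0,1,3,4}
Reachable = {0,1,3,4}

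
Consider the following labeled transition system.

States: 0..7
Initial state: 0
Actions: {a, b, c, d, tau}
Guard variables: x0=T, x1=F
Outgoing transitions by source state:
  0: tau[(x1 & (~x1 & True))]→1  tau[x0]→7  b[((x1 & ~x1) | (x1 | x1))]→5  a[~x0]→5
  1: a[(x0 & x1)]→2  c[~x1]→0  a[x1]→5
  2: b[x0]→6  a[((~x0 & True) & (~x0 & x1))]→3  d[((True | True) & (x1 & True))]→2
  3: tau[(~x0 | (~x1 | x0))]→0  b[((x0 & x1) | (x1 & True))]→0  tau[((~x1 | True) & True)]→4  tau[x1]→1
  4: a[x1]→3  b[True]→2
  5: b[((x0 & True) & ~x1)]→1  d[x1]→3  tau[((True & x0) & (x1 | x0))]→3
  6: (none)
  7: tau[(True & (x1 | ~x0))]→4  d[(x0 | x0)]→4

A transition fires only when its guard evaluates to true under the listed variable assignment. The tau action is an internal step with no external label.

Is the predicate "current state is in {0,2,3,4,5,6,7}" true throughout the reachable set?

Answer: INVARIANT HOLDS

Trace:
Inv-set: {0,2,3,4,5,6,7}
Reach set: {0,2,4,6,7}
  0: ✓
  2: ✓
  4: ✓
  6: ✓
  7: ✓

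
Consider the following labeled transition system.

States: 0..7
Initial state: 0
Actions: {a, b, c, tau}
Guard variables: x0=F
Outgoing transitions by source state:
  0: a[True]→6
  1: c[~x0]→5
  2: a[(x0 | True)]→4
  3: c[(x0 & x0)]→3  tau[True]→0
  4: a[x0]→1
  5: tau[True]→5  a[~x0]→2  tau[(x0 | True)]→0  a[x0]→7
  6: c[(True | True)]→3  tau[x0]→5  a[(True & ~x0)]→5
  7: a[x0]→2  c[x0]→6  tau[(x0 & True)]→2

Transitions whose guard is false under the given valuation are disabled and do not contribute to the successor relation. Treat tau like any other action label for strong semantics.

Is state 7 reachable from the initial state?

Answer: UNREACHABLE

Working:
9 transition(s) survive guard evaluation.
Layer 0: {0}
Layer 1: {6}  total {0,6}
Layer 2: {3,5}  total {0,3,5,6}
Layer 3: {2}  total {0,2,3,5,6}
Layer 4: {4}  total {0,2,3,4,5,6}
R = {0,2,3,4,5,6}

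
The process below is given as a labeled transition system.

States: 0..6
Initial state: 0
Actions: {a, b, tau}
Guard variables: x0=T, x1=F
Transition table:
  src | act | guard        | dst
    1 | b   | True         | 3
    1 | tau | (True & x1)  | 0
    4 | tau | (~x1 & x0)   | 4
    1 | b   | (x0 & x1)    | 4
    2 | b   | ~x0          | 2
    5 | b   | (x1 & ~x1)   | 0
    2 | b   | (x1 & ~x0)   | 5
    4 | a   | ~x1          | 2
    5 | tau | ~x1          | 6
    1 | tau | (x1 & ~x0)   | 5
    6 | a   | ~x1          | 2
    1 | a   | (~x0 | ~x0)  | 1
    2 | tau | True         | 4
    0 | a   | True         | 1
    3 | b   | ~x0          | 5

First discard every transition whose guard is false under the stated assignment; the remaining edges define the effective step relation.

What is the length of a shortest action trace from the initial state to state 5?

Layered search for 5:
  L0 = {0}
  L1 = {1}
  L2 = {3}
5 never appears.

Answer: UNREACHABLE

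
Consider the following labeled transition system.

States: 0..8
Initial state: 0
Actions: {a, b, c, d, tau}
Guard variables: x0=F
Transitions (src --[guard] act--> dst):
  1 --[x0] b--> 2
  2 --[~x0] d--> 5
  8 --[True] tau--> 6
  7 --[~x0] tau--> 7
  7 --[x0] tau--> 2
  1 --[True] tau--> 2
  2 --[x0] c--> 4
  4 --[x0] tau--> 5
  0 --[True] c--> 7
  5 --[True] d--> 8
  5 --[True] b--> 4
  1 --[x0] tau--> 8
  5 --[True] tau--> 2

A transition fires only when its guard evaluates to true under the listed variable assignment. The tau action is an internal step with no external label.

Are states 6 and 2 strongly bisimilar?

Refine partition for ~:
  π0 = {{0,1,2,3,4,5,6,7,8}}
  π1 = {{0},{1,7,8},{2},{3,4,6},{5}}
  π2 = {{0},{1},{2},{3,4,6},{5},{7},{8}}
7 equivalence class(es) (converged in 3)
[6]={3,4,6}  [2]={2}

Answer: NOT BISIMILAR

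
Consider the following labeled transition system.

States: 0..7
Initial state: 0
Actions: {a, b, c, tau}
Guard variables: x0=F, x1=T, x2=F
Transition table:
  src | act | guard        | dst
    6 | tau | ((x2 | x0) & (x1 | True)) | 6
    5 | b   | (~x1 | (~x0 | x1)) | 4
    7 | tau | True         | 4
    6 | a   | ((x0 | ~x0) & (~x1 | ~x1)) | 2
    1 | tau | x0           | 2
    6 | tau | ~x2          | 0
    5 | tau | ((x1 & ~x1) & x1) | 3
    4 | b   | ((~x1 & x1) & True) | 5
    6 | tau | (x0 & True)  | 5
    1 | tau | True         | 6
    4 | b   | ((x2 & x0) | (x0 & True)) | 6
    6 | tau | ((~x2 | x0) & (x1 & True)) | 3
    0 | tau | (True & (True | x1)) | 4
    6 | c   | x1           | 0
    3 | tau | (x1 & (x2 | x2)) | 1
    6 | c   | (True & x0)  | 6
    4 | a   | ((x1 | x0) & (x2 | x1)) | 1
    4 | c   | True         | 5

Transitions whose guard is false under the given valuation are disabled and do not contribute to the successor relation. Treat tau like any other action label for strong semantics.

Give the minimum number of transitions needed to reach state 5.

BFS to 5:
  Layer 0: {0}
  Layer 1: {4}
  Layer 2: {1,5}
5 enters at depth 2; path tau·c

Answer: 2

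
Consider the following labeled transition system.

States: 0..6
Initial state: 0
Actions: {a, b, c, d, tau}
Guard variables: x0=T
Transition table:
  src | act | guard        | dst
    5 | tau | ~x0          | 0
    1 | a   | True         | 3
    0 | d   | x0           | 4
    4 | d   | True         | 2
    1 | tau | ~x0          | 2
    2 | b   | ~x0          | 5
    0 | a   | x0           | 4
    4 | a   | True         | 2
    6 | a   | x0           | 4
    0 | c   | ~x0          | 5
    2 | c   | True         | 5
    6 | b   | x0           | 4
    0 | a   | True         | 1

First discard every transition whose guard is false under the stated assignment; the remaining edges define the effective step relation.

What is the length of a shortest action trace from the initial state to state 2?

Breadth-first toward 2:
  depth 0: {0}
  depth 1: {1,4}
  depth 2: {2,3}
first hit 2 at d=2 via a·a

Answer: 2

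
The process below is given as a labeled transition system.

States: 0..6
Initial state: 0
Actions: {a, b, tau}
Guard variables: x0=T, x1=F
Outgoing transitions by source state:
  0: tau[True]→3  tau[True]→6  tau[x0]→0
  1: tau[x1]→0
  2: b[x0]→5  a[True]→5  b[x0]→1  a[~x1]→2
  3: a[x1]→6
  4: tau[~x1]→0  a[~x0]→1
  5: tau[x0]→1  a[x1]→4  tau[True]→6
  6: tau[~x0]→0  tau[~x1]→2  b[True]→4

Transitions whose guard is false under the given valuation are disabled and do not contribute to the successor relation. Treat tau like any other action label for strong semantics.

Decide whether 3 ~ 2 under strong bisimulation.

Answer: NOT BISIMILAR

Trace:
Refine partition for ~:
  P[0] = {{0,1,2,3,4,5,6}}
  P[1] = {{0,4,5},{1,3},{2},{6}}
  P[2] = {{0},{1,3},{2},{4},{5},{6}}
Fixed point at round 3; 6 class(es).
class of 3: {1,3}; class of 2: {2}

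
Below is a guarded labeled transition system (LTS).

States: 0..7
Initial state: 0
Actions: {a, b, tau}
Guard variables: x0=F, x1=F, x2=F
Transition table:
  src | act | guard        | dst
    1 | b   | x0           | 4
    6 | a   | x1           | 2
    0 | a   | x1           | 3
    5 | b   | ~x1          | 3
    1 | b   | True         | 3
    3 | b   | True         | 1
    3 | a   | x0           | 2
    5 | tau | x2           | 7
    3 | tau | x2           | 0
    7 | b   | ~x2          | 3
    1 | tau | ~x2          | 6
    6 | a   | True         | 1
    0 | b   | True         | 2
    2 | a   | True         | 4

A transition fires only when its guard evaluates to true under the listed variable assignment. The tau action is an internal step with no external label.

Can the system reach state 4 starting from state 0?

Guard filter leaves 8 enabled edge(s).
Layer 0: {0}
Layer 1: {2}  now seen {0,2}
Layer 2: {4}  now seen {0,2,4}
Reachable = {0,2,4}
trace reaching 4: b·a

Answer: REACHABLE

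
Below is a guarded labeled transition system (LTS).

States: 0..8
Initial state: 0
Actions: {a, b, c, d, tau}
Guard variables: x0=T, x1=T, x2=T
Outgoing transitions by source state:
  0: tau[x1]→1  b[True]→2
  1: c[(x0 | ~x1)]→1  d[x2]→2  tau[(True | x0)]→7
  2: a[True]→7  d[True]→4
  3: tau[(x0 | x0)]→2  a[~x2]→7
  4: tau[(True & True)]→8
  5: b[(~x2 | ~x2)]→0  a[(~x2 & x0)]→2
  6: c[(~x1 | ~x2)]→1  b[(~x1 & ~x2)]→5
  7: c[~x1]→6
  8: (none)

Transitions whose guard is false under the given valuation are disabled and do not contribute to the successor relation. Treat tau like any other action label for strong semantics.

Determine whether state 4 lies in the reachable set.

9 transition(s) survive guard evaluation.
Layer 0: {0}
Layer 1: {1,2}  total {0,1,2}
Layer 2: {4,7}  total {0,1,2,4,7}
Layer 3: {8}  total {0,1,2,4,7,8}
Reach set: {0,1,2,4,7,8}
trace reaching 4: b·d

Answer: REACHABLE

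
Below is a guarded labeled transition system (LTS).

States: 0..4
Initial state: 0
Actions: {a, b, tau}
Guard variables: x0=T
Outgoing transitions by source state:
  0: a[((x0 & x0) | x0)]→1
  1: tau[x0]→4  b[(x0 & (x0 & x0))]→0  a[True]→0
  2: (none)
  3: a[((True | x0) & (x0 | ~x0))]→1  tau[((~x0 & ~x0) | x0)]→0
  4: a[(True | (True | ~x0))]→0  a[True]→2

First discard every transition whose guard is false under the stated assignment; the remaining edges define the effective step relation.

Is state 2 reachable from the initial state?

Answer: REACHABLE

Trace:
After dropping false guards: 8 live edges.
Layer 0: {0}
Layer 1: {1}  cumulative {0,1}
Layer 2: {4}  cumulative {0,1,4}
Layer 3: {2}  cumulative {0,1,2,4}
R = {0,1,2,4}
witness 2: a·tau·a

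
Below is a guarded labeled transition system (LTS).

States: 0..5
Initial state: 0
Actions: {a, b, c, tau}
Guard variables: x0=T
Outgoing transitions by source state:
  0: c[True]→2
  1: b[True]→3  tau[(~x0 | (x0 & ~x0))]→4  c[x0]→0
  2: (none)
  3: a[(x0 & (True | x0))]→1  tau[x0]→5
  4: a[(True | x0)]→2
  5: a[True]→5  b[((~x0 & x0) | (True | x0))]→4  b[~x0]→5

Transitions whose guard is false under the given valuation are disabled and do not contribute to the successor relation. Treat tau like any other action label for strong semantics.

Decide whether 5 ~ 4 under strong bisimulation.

Answer: NOT BISIMILAR

Trace:
Bisimulation quotient by refinement:
  π0 = {{0,1,2,3,4,5}}
  π1 = {{0},{1},{2},{3},{4},{5}}
Fixed point at round 2; 6 class(es).
5∈{5}, 4∈{4}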